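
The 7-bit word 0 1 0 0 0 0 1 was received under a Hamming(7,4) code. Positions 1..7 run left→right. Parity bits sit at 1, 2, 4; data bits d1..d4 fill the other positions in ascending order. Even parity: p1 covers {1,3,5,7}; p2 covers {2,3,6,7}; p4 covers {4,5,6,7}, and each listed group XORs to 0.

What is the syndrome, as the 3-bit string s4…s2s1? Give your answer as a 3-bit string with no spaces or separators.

s1 (pos 1,3,5,7): 0⊕0⊕0⊕1 = 1
s2 (pos 2,3,6,7): 1⊕0⊕0⊕1 = 0
s4 (pos 4,5,6,7): 0⊕0⊕0⊕1 = 1
Syndrome s4…s1 = 101 → error at position 5.

101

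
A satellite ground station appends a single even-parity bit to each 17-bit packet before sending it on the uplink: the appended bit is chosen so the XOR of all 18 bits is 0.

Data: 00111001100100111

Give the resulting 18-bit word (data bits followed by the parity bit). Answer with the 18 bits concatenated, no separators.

XOR of the 17 data bits: 0⊕0⊕1⊕1⊕1⊕0⊕0⊕1⊕1⊕0⊕0⊕1⊕0⊕0⊕1⊕1⊕1 = 1
Parity bit = 1 (so all 18 bits XOR to 0).

001110011001001111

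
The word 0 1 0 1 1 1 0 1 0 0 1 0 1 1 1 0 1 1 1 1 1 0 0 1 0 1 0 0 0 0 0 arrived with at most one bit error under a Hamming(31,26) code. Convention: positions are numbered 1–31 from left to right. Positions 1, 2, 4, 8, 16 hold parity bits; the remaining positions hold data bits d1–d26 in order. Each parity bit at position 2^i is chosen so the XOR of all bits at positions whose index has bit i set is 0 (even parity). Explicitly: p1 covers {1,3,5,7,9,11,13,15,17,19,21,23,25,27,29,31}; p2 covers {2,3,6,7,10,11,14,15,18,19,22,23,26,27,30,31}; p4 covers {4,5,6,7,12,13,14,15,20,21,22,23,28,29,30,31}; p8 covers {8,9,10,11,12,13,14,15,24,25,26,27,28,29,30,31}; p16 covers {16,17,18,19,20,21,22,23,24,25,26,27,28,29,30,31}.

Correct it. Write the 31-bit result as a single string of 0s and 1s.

s1 (pos 1,3,5,7,9,11,13,15,17,19,21,23,25,27,29,31): 0⊕0⊕1⊕0⊕0⊕1⊕1⊕1⊕1⊕1⊕1⊕0⊕0⊕0⊕0⊕0 = 1
s2 (pos 2,3,6,7,10,11,14,15,18,19,22,23,26,27,30,31): 1⊕0⊕1⊕0⊕0⊕1⊕1⊕1⊕1⊕1⊕0⊕0⊕1⊕0⊕0⊕0 = 0
s4 (pos 4,5,6,7,12,13,14,15,20,21,22,23,28,29,30,31): 1⊕1⊕1⊕0⊕0⊕1⊕1⊕1⊕1⊕1⊕0⊕0⊕0⊕0⊕0⊕0 = 0
s8 (pos 8,9,10,11,12,13,14,15,24,25,26,27,28,29,30,31): 1⊕0⊕0⊕1⊕0⊕1⊕1⊕1⊕1⊕0⊕1⊕0⊕0⊕0⊕0⊕0 = 1
s16 (pos 16,17,18,19,20,21,22,23,24,25,26,27,28,29,30,31): 0⊕1⊕1⊕1⊕1⊕1⊕0⊕0⊕1⊕0⊕1⊕0⊕0⊕0⊕0⊕0 = 1
Syndrome s16…s1 = 11001 → error at position 25.
Flip position 25: 0101110100101110111110010100000 → 0101110100101110111110011100000

0101110100101110111110011100000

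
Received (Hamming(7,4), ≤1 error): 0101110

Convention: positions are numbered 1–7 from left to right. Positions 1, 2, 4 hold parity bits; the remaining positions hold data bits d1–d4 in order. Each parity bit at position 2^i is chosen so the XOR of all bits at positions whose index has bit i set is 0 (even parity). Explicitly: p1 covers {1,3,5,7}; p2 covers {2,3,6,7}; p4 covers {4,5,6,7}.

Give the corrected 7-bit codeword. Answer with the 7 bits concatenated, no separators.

s1 (pos 1,3,5,7): 0⊕0⊕1⊕0 = 1
s2 (pos 2,3,6,7): 1⊕0⊕1⊕0 = 0
s4 (pos 4,5,6,7): 1⊕1⊕1⊕0 = 1
Syndrome s4…s1 = 101 → error at position 5.
Flip position 5: 0101110 → 0101010

0101010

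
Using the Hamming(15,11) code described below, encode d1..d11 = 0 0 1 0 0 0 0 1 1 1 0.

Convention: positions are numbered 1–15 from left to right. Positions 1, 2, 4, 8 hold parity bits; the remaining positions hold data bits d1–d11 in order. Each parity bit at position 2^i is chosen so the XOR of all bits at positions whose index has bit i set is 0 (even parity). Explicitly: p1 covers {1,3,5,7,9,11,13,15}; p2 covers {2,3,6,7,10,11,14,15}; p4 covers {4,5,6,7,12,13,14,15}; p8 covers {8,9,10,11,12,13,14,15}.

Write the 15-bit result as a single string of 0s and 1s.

100001010001110

Place data at non-parity positions: p1 p2 0 p4 0 1 0 p8 0 0 0 1 1 1 0
p1 (pos 1,3,5,7,9,11,13,15): XOR of data positions = 0⊕0⊕0⊕0⊕0⊕1⊕0 = 1
p2 (pos 2,3,6,7,10,11,14,15): XOR of data positions = 0⊕1⊕0⊕0⊕0⊕1⊕0 = 0
p4 (pos 4,5,6,7,12,13,14,15): XOR of data positions = 0⊕1⊕0⊕1⊕1⊕1⊕0 = 0
p8 (pos 8,9,10,11,12,13,14,15): XOR of data positions = 0⊕0⊕0⊕1⊕1⊕1⊕0 = 1
Codeword: 100001010001110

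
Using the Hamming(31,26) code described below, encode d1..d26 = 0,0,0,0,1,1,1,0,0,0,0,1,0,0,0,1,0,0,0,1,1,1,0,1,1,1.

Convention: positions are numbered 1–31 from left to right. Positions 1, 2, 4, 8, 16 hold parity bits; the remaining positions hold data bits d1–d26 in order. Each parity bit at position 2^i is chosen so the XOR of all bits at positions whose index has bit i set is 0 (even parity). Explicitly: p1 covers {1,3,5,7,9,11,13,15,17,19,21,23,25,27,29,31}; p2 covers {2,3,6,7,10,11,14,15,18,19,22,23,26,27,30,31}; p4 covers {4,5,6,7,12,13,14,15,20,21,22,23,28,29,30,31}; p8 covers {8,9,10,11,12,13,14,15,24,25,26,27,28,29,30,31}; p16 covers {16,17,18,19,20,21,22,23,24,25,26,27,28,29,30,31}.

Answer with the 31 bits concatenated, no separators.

0000000111100000100010001110111

Place data at non-parity positions: p1 p2 0 p4 0 0 0 p8 1 1 1 0 0 0 0 p16 1 0 0 0 1 0 0 0 1 1 1 0 1 1 1
p1 (pos 1,3,5,7,9,11,13,15,17,19,21,23,25,27,29,31): XOR of data positions = 0⊕0⊕0⊕1⊕1⊕0⊕0⊕1⊕0⊕1⊕0⊕1⊕1⊕1⊕1 = 0
p2 (pos 2,3,6,7,10,11,14,15,18,19,22,23,26,27,30,31): XOR of data positions = 0⊕0⊕0⊕1⊕1⊕0⊕0⊕0⊕0⊕0⊕0⊕1⊕1⊕1⊕1 = 0
p4 (pos 4,5,6,7,12,13,14,15,20,21,22,23,28,29,30,31): XOR of data positions = 0⊕0⊕0⊕0⊕0⊕0⊕0⊕0⊕1⊕0⊕0⊕0⊕1⊕1⊕1 = 0
p8 (pos 8,9,10,11,12,13,14,15,24,25,26,27,28,29,30,31): XOR of data positions = 1⊕1⊕1⊕0⊕0⊕0⊕0⊕0⊕1⊕1⊕1⊕0⊕1⊕1⊕1 = 1
p16 (pos 16,17,18,19,20,21,22,23,24,25,26,27,28,29,30,31): XOR of data positions = 1⊕0⊕0⊕0⊕1⊕0⊕0⊕0⊕1⊕1⊕1⊕0⊕1⊕1⊕1 = 0
Codeword: 0000000111100000100010001110111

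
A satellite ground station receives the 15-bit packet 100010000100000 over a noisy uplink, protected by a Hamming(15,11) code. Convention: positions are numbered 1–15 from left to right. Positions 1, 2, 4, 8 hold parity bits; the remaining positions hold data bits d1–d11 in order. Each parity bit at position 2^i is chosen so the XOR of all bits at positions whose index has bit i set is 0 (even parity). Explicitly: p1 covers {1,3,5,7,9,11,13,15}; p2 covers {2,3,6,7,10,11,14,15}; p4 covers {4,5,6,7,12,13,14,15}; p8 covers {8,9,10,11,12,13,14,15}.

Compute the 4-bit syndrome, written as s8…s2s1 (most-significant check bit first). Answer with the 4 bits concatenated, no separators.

s1 (pos 1,3,5,7,9,11,13,15): 1⊕0⊕1⊕0⊕0⊕0⊕0⊕0 = 0
s2 (pos 2,3,6,7,10,11,14,15): 0⊕0⊕0⊕0⊕1⊕0⊕0⊕0 = 1
s4 (pos 4,5,6,7,12,13,14,15): 0⊕1⊕0⊕0⊕0⊕0⊕0⊕0 = 1
s8 (pos 8,9,10,11,12,13,14,15): 0⊕0⊕1⊕0⊕0⊕0⊕0⊕0 = 1
Syndrome s8…s1 = 1110 → error at position 14.

1110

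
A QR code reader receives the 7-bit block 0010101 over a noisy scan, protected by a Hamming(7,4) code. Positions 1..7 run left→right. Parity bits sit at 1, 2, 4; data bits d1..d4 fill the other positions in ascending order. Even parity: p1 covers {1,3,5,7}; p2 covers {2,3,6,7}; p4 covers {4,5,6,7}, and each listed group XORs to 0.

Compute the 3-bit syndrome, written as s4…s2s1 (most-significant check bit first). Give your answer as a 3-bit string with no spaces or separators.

001

s1 (pos 1,3,5,7): 0⊕1⊕1⊕1 = 1
s2 (pos 2,3,6,7): 0⊕1⊕0⊕1 = 0
s4 (pos 4,5,6,7): 0⊕1⊕0⊕1 = 0
Syndrome s4…s1 = 001 → error at position 1.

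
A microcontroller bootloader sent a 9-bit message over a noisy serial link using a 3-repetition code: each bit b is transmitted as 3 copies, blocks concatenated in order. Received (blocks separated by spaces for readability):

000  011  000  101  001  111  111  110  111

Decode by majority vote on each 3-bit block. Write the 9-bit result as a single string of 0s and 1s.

Block 1 (000): 0 ones → 0
Block 2 (011): 2 ones → 1
Block 3 (000): 0 ones → 0
Block 4 (101): 2 ones → 1
Block 5 (001): 1 one → 0
Block 6 (111): 3 ones → 1
Block 7 (111): 3 ones → 1
Block 8 (110): 2 ones → 1
Block 9 (111): 3 ones → 1

010101111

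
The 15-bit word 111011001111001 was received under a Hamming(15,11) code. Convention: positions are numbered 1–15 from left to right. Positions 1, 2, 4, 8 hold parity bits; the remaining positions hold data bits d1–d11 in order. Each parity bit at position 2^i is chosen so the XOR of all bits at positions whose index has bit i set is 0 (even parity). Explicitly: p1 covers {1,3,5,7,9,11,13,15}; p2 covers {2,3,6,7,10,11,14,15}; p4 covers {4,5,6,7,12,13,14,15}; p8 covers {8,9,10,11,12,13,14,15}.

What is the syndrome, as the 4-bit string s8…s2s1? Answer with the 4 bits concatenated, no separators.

1000

s1 (pos 1,3,5,7,9,11,13,15): 1⊕1⊕1⊕0⊕1⊕1⊕0⊕1 = 0
s2 (pos 2,3,6,7,10,11,14,15): 1⊕1⊕1⊕0⊕1⊕1⊕0⊕1 = 0
s4 (pos 4,5,6,7,12,13,14,15): 0⊕1⊕1⊕0⊕1⊕0⊕0⊕1 = 0
s8 (pos 8,9,10,11,12,13,14,15): 0⊕1⊕1⊕1⊕1⊕0⊕0⊕1 = 1
Syndrome s8…s1 = 1000 → error at position 8.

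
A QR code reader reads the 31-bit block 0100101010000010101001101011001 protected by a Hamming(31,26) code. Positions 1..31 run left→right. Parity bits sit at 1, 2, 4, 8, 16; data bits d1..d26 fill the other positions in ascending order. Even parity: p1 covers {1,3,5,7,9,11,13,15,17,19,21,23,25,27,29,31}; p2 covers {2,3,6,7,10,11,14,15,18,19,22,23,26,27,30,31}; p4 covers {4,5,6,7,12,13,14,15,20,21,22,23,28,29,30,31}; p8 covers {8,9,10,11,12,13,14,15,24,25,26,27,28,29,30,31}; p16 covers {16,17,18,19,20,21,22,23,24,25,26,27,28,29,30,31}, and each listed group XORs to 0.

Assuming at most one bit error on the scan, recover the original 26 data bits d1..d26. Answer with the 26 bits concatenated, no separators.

01011000001101001101011001

s1 (pos 1,3,5,7,9,11,13,15,17,19,21,23,25,27,29,31): 0⊕0⊕1⊕1⊕1⊕0⊕0⊕1⊕1⊕1⊕0⊕1⊕1⊕1⊕0⊕1 = 0
s2 (pos 2,3,6,7,10,11,14,15,18,19,22,23,26,27,30,31): 1⊕0⊕0⊕1⊕0⊕0⊕0⊕1⊕0⊕1⊕1⊕1⊕0⊕1⊕0⊕1 = 0
s4 (pos 4,5,6,7,12,13,14,15,20,21,22,23,28,29,30,31): 0⊕1⊕0⊕1⊕0⊕0⊕0⊕1⊕0⊕0⊕1⊕1⊕1⊕0⊕0⊕1 = 1
s8 (pos 8,9,10,11,12,13,14,15,24,25,26,27,28,29,30,31): 0⊕1⊕0⊕0⊕0⊕0⊕0⊕1⊕0⊕1⊕0⊕1⊕1⊕0⊕0⊕1 = 0
s16 (pos 16,17,18,19,20,21,22,23,24,25,26,27,28,29,30,31): 0⊕1⊕0⊕1⊕0⊕0⊕1⊕1⊕0⊕1⊕0⊕1⊕1⊕0⊕0⊕1 = 0
Syndrome s16…s1 = 00100 → error at position 4.
Flip position 4: 0100101010000010101001101011001 → 0101101010000010101001101011001
Read data bits from positions 3,5,6,7,9,10,11,12,13,14,15,17,18,19,20,21,22,23,24,25,26,27,28,29,30,31: 01011000001101001101011001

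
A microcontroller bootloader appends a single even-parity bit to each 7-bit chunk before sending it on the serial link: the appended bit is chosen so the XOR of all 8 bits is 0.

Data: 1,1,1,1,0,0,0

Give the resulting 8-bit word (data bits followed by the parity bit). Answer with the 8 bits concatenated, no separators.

XOR of the 7 data bits: 1⊕1⊕1⊕1⊕0⊕0⊕0 = 0
Parity bit = 0 (so all 8 bits XOR to 0).

11110000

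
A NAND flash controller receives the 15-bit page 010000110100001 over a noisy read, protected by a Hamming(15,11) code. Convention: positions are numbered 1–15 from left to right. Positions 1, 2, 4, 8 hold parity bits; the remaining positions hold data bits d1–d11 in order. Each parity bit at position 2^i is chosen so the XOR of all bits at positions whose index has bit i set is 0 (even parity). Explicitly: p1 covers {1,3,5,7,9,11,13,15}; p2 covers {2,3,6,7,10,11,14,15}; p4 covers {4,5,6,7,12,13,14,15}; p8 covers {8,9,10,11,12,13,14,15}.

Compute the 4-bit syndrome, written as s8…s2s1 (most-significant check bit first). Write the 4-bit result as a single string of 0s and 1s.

1000

s1 (pos 1,3,5,7,9,11,13,15): 0⊕0⊕0⊕1⊕0⊕0⊕0⊕1 = 0
s2 (pos 2,3,6,7,10,11,14,15): 1⊕0⊕0⊕1⊕1⊕0⊕0⊕1 = 0
s4 (pos 4,5,6,7,12,13,14,15): 0⊕0⊕0⊕1⊕0⊕0⊕0⊕1 = 0
s8 (pos 8,9,10,11,12,13,14,15): 1⊕0⊕1⊕0⊕0⊕0⊕0⊕1 = 1
Syndrome s8…s1 = 1000 → error at position 8.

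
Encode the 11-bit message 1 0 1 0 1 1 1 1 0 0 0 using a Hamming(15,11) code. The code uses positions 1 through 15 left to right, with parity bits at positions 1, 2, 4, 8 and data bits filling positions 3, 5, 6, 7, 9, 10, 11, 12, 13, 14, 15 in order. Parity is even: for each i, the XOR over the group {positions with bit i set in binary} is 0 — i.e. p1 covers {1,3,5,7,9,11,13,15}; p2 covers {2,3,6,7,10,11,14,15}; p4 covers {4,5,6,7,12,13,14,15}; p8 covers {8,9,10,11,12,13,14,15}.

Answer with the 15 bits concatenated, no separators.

101001001111000

Place data at non-parity positions: p1 p2 1 p4 0 1 0 p8 1 1 1 1 0 0 0
p1 (pos 1,3,5,7,9,11,13,15): XOR of data positions = 1⊕0⊕0⊕1⊕1⊕0⊕0 = 1
p2 (pos 2,3,6,7,10,11,14,15): XOR of data positions = 1⊕1⊕0⊕1⊕1⊕0⊕0 = 0
p4 (pos 4,5,6,7,12,13,14,15): XOR of data positions = 0⊕1⊕0⊕1⊕0⊕0⊕0 = 0
p8 (pos 8,9,10,11,12,13,14,15): XOR of data positions = 1⊕1⊕1⊕1⊕0⊕0⊕0 = 0
Codeword: 101001001111000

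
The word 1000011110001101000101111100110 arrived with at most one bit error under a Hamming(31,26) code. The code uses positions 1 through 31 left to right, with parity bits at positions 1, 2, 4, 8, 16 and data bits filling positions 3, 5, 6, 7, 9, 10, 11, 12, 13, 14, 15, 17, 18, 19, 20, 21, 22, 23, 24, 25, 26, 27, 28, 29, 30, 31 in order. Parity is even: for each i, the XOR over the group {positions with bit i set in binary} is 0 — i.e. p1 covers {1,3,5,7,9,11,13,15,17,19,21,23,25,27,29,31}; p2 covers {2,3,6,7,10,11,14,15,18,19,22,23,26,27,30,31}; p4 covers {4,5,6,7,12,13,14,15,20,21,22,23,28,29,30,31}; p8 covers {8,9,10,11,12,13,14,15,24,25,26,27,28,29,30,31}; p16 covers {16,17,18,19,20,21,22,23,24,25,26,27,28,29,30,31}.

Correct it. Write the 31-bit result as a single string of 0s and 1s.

s1 (pos 1,3,5,7,9,11,13,15,17,19,21,23,25,27,29,31): 1⊕0⊕0⊕1⊕1⊕0⊕1⊕0⊕0⊕0⊕0⊕1⊕1⊕0⊕1⊕0 = 1
s2 (pos 2,3,6,7,10,11,14,15,18,19,22,23,26,27,30,31): 0⊕0⊕1⊕1⊕0⊕0⊕1⊕0⊕0⊕0⊕1⊕1⊕1⊕0⊕1⊕0 = 1
s4 (pos 4,5,6,7,12,13,14,15,20,21,22,23,28,29,30,31): 0⊕0⊕1⊕1⊕0⊕1⊕1⊕0⊕1⊕0⊕1⊕1⊕0⊕1⊕1⊕0 = 1
s8 (pos 8,9,10,11,12,13,14,15,24,25,26,27,28,29,30,31): 1⊕1⊕0⊕0⊕0⊕1⊕1⊕0⊕1⊕1⊕1⊕0⊕0⊕1⊕1⊕0 = 1
s16 (pos 16,17,18,19,20,21,22,23,24,25,26,27,28,29,30,31): 1⊕0⊕0⊕0⊕1⊕0⊕1⊕1⊕1⊕1⊕1⊕0⊕0⊕1⊕1⊕0 = 1
Syndrome s16…s1 = 11111 → error at position 31.
Flip position 31: 1000011110001101000101111100110 → 1000011110001101000101111100111

1000011110001101000101111100111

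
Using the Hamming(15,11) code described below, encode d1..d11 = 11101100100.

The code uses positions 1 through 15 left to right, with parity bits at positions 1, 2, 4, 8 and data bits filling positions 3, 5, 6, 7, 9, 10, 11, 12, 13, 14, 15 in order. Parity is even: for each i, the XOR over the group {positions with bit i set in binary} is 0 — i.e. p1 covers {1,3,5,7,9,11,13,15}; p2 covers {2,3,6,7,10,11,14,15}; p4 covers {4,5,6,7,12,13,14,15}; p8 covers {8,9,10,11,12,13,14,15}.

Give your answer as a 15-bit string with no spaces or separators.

011111011100100

Place data at non-parity positions: p1 p2 1 p4 1 1 0 p8 1 1 0 0 1 0 0
p1 (pos 1,3,5,7,9,11,13,15): XOR of data positions = 1⊕1⊕0⊕1⊕0⊕1⊕0 = 0
p2 (pos 2,3,6,7,10,11,14,15): XOR of data positions = 1⊕1⊕0⊕1⊕0⊕0⊕0 = 1
p4 (pos 4,5,6,7,12,13,14,15): XOR of data positions = 1⊕1⊕0⊕0⊕1⊕0⊕0 = 1
p8 (pos 8,9,10,11,12,13,14,15): XOR of data positions = 1⊕1⊕0⊕0⊕1⊕0⊕0 = 1
Codeword: 011111011100100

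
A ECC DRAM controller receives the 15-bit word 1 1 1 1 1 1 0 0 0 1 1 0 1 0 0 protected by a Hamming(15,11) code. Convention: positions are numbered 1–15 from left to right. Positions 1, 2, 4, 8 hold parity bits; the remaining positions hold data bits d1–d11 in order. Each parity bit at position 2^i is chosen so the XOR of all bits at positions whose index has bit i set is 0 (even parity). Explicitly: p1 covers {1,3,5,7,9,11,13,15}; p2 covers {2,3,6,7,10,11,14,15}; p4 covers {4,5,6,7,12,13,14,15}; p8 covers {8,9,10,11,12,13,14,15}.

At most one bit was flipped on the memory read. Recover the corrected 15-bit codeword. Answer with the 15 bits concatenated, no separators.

111111000100100

s1 (pos 1,3,5,7,9,11,13,15): 1⊕1⊕1⊕0⊕0⊕1⊕1⊕0 = 1
s2 (pos 2,3,6,7,10,11,14,15): 1⊕1⊕1⊕0⊕1⊕1⊕0⊕0 = 1
s4 (pos 4,5,6,7,12,13,14,15): 1⊕1⊕1⊕0⊕0⊕1⊕0⊕0 = 0
s8 (pos 8,9,10,11,12,13,14,15): 0⊕0⊕1⊕1⊕0⊕1⊕0⊕0 = 1
Syndrome s8…s1 = 1011 → error at position 11.
Flip position 11: 111111000110100 → 111111000100100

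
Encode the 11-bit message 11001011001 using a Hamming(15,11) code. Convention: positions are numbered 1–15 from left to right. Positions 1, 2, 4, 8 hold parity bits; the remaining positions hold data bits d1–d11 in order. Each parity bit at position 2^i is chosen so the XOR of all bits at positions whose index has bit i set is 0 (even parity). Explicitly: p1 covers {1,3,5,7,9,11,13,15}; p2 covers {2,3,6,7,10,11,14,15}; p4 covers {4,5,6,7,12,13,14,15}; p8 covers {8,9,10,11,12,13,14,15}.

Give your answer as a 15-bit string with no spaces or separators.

111110001011001

Place data at non-parity positions: p1 p2 1 p4 1 0 0 p8 1 0 1 1 0 0 1
p1 (pos 1,3,5,7,9,11,13,15): XOR of data positions = 1⊕1⊕0⊕1⊕1⊕0⊕1 = 1
p2 (pos 2,3,6,7,10,11,14,15): XOR of data positions = 1⊕0⊕0⊕0⊕1⊕0⊕1 = 1
p4 (pos 4,5,6,7,12,13,14,15): XOR of data positions = 1⊕0⊕0⊕1⊕0⊕0⊕1 = 1
p8 (pos 8,9,10,11,12,13,14,15): XOR of data positions = 1⊕0⊕1⊕1⊕0⊕0⊕1 = 0
Codeword: 111110001011001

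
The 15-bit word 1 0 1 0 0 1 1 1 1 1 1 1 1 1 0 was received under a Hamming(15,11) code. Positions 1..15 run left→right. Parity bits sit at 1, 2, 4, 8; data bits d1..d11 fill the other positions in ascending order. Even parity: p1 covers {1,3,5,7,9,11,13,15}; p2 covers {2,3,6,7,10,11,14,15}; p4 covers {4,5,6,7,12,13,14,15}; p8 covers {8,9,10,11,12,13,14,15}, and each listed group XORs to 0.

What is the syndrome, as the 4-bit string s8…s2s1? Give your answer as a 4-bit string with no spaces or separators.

1100

s1 (pos 1,3,5,7,9,11,13,15): 1⊕1⊕0⊕1⊕1⊕1⊕1⊕0 = 0
s2 (pos 2,3,6,7,10,11,14,15): 0⊕1⊕1⊕1⊕1⊕1⊕1⊕0 = 0
s4 (pos 4,5,6,7,12,13,14,15): 0⊕0⊕1⊕1⊕1⊕1⊕1⊕0 = 1
s8 (pos 8,9,10,11,12,13,14,15): 1⊕1⊕1⊕1⊕1⊕1⊕1⊕0 = 1
Syndrome s8…s1 = 1100 → error at position 12.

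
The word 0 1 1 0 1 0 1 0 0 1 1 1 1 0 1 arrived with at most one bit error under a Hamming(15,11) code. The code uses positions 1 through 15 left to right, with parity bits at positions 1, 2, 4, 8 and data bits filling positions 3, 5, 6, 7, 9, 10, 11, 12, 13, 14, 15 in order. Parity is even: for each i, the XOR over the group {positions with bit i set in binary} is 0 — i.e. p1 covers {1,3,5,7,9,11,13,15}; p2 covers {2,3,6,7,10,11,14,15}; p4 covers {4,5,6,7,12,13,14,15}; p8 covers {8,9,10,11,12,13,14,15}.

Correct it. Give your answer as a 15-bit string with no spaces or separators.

011010100110101

s1 (pos 1,3,5,7,9,11,13,15): 0⊕1⊕1⊕1⊕0⊕1⊕1⊕1 = 0
s2 (pos 2,3,6,7,10,11,14,15): 1⊕1⊕0⊕1⊕1⊕1⊕0⊕1 = 0
s4 (pos 4,5,6,7,12,13,14,15): 0⊕1⊕0⊕1⊕1⊕1⊕0⊕1 = 1
s8 (pos 8,9,10,11,12,13,14,15): 0⊕0⊕1⊕1⊕1⊕1⊕0⊕1 = 1
Syndrome s8…s1 = 1100 → error at position 12.
Flip position 12: 011010100111101 → 011010100110101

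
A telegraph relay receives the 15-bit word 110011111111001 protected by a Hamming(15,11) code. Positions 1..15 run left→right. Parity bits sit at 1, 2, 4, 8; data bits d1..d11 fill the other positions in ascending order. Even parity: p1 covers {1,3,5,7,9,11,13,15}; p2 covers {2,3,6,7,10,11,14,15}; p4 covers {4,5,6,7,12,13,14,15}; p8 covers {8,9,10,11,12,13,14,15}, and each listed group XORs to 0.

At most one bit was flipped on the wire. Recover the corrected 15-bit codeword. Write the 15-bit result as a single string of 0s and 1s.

110111111111001

s1 (pos 1,3,5,7,9,11,13,15): 1⊕0⊕1⊕1⊕1⊕1⊕0⊕1 = 0
s2 (pos 2,3,6,7,10,11,14,15): 1⊕0⊕1⊕1⊕1⊕1⊕0⊕1 = 0
s4 (pos 4,5,6,7,12,13,14,15): 0⊕1⊕1⊕1⊕1⊕0⊕0⊕1 = 1
s8 (pos 8,9,10,11,12,13,14,15): 1⊕1⊕1⊕1⊕1⊕0⊕0⊕1 = 0
Syndrome s8…s1 = 0100 → error at position 4.
Flip position 4: 110011111111001 → 110111111111001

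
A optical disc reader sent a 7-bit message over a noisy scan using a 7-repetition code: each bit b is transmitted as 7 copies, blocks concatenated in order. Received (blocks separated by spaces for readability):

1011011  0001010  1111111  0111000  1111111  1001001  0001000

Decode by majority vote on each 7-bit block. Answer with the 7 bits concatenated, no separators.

1010100

Block 1 (1011011): 5 ones → 1
Block 2 (0001010): 2 ones → 0
Block 3 (1111111): 7 ones → 1
Block 4 (0111000): 3 ones → 0
Block 5 (1111111): 7 ones → 1
Block 6 (1001001): 3 ones → 0
Block 7 (0001000): 1 one → 0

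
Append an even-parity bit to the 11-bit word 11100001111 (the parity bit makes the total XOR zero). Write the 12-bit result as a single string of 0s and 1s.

XOR of the 11 data bits: 1⊕1⊕1⊕0⊕0⊕0⊕0⊕1⊕1⊕1⊕1 = 1
Parity bit = 1 (so all 12 bits XOR to 0).

111000011111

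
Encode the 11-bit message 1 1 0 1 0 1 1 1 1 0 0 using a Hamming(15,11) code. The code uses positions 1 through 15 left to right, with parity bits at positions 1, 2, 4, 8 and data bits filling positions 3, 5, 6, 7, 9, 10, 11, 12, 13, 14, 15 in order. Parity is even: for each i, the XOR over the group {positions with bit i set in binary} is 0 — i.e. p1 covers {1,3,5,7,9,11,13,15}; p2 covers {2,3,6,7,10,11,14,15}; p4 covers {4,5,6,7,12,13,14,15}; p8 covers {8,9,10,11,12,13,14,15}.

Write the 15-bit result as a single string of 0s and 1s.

Place data at non-parity positions: p1 p2 1 p4 1 0 1 p8 0 1 1 1 1 0 0
p1 (pos 1,3,5,7,9,11,13,15): XOR of data positions = 1⊕1⊕1⊕0⊕1⊕1⊕0 = 1
p2 (pos 2,3,6,7,10,11,14,15): XOR of data positions = 1⊕0⊕1⊕1⊕1⊕0⊕0 = 0
p4 (pos 4,5,6,7,12,13,14,15): XOR of data positions = 1⊕0⊕1⊕1⊕1⊕0⊕0 = 0
p8 (pos 8,9,10,11,12,13,14,15): XOR of data positions = 0⊕1⊕1⊕1⊕1⊕0⊕0 = 0
Codeword: 101010100111100

101010100111100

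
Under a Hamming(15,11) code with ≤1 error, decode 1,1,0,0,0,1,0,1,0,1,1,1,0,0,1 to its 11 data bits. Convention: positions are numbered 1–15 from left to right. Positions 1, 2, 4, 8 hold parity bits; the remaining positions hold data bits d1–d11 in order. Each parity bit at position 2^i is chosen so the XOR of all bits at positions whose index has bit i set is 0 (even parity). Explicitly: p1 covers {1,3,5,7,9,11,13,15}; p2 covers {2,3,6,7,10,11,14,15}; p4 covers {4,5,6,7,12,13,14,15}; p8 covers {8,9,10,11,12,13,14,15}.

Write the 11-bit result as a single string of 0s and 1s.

s1 (pos 1,3,5,7,9,11,13,15): 1⊕0⊕0⊕0⊕0⊕1⊕0⊕1 = 1
s2 (pos 2,3,6,7,10,11,14,15): 1⊕0⊕1⊕0⊕1⊕1⊕0⊕1 = 1
s4 (pos 4,5,6,7,12,13,14,15): 0⊕0⊕1⊕0⊕1⊕0⊕0⊕1 = 1
s8 (pos 8,9,10,11,12,13,14,15): 1⊕0⊕1⊕1⊕1⊕0⊕0⊕1 = 1
Syndrome s8…s1 = 1111 → error at position 15.
Flip position 15: 110001010111001 → 110001010111000
Read data bits from positions 3,5,6,7,9,10,11,12,13,14,15: 00100111000

00100111000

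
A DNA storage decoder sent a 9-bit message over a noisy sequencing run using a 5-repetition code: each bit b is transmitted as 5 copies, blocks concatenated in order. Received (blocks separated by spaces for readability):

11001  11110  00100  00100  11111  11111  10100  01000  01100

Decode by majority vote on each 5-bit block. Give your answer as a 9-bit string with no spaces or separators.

110011000

Block 1 (11001): 3 ones → 1
Block 2 (11110): 4 ones → 1
Block 3 (00100): 1 one → 0
Block 4 (00100): 1 one → 0
Block 5 (11111): 5 ones → 1
Block 6 (11111): 5 ones → 1
Block 7 (10100): 2 ones → 0
Block 8 (01000): 1 one → 0
Block 9 (01100): 2 ones → 0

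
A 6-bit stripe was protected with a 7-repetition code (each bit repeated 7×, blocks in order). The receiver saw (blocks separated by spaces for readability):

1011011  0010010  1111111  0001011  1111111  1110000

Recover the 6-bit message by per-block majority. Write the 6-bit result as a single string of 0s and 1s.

Block 1 (1011011): 5 ones → 1
Block 2 (0010010): 2 ones → 0
Block 3 (1111111): 7 ones → 1
Block 4 (0001011): 3 ones → 0
Block 5 (1111111): 7 ones → 1
Block 6 (1110000): 3 ones → 0

101010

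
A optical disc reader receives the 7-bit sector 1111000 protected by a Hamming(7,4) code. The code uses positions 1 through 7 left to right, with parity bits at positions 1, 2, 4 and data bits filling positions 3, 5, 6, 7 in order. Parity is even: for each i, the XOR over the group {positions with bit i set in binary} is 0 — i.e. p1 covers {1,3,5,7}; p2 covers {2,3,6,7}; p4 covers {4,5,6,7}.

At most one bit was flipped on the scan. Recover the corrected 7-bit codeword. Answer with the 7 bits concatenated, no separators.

1110000

s1 (pos 1,3,5,7): 1⊕1⊕0⊕0 = 0
s2 (pos 2,3,6,7): 1⊕1⊕0⊕0 = 0
s4 (pos 4,5,6,7): 1⊕0⊕0⊕0 = 1
Syndrome s4…s1 = 100 → error at position 4.
Flip position 4: 1111000 → 1110000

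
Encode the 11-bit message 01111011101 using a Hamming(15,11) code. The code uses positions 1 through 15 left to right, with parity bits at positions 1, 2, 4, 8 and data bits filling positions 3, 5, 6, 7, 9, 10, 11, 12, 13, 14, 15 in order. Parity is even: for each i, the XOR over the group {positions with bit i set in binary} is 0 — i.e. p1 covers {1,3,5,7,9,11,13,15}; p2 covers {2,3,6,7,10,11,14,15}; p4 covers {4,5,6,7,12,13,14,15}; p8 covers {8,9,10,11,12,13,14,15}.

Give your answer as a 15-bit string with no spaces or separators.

000011111011101

Place data at non-parity positions: p1 p2 0 p4 1 1 1 p8 1 0 1 1 1 0 1
p1 (pos 1,3,5,7,9,11,13,15): XOR of data positions = 0⊕1⊕1⊕1⊕1⊕1⊕1 = 0
p2 (pos 2,3,6,7,10,11,14,15): XOR of data positions = 0⊕1⊕1⊕0⊕1⊕0⊕1 = 0
p4 (pos 4,5,6,7,12,13,14,15): XOR of data positions = 1⊕1⊕1⊕1⊕1⊕0⊕1 = 0
p8 (pos 8,9,10,11,12,13,14,15): XOR of data positions = 1⊕0⊕1⊕1⊕1⊕0⊕1 = 1
Codeword: 000011111011101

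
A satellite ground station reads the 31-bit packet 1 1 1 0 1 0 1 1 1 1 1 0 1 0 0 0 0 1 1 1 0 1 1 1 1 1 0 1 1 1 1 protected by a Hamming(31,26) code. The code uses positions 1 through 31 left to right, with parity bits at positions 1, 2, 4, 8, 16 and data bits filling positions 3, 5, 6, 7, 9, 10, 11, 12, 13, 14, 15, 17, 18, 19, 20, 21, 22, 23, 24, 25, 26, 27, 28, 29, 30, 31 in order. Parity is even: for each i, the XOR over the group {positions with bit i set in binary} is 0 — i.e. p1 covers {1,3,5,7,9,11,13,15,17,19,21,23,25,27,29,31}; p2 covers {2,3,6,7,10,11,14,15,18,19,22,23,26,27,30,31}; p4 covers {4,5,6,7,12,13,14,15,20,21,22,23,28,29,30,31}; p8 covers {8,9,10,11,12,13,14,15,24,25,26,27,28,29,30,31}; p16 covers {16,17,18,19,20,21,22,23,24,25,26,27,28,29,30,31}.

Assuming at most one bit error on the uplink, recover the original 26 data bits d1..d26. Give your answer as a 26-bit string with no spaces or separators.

s1 (pos 1,3,5,7,9,11,13,15,17,19,21,23,25,27,29,31): 1⊕1⊕1⊕1⊕1⊕1⊕1⊕0⊕0⊕1⊕0⊕1⊕1⊕0⊕1⊕1 = 0
s2 (pos 2,3,6,7,10,11,14,15,18,19,22,23,26,27,30,31): 1⊕1⊕0⊕1⊕1⊕1⊕0⊕0⊕1⊕1⊕1⊕1⊕1⊕0⊕1⊕1 = 0
s4 (pos 4,5,6,7,12,13,14,15,20,21,22,23,28,29,30,31): 0⊕1⊕0⊕1⊕0⊕1⊕0⊕0⊕1⊕0⊕1⊕1⊕1⊕1⊕1⊕1 = 0
s8 (pos 8,9,10,11,12,13,14,15,24,25,26,27,28,29,30,31): 1⊕1⊕1⊕1⊕0⊕1⊕0⊕0⊕1⊕1⊕1⊕0⊕1⊕1⊕1⊕1 = 0
s16 (pos 16,17,18,19,20,21,22,23,24,25,26,27,28,29,30,31): 0⊕0⊕1⊕1⊕1⊕0⊕1⊕1⊕1⊕1⊕1⊕0⊕1⊕1⊕1⊕1 = 0
Syndrome s16…s1 = 00000 → no error.
Read data bits from positions 3,5,6,7,9,10,11,12,13,14,15,17,18,19,20,21,22,23,24,25,26,27,28,29,30,31: 11011110100011101111101111

11011110100011101111101111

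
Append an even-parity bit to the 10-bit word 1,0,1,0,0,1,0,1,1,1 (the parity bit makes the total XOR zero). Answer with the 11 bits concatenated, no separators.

10100101110

XOR of the 10 data bits: 1⊕0⊕1⊕0⊕0⊕1⊕0⊕1⊕1⊕1 = 0
Parity bit = 0 (so all 11 bits XOR to 0).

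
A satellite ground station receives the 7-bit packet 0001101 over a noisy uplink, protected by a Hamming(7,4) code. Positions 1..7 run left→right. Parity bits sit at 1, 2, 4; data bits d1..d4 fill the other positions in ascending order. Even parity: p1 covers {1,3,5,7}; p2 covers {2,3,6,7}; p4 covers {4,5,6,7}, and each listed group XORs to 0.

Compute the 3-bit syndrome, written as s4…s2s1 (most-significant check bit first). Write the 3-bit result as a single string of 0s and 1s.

110

s1 (pos 1,3,5,7): 0⊕0⊕1⊕1 = 0
s2 (pos 2,3,6,7): 0⊕0⊕0⊕1 = 1
s4 (pos 4,5,6,7): 1⊕1⊕0⊕1 = 1
Syndrome s4…s1 = 110 → error at position 6.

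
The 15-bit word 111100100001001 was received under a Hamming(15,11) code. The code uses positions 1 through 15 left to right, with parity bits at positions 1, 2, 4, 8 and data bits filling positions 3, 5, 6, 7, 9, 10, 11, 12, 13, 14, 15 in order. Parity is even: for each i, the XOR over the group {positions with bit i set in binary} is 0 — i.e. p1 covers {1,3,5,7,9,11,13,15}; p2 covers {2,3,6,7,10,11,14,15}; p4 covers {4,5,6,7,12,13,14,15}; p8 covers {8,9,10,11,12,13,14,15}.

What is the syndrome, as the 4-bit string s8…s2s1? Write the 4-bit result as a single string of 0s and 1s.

s1 (pos 1,3,5,7,9,11,13,15): 1⊕1⊕0⊕1⊕0⊕0⊕0⊕1 = 0
s2 (pos 2,3,6,7,10,11,14,15): 1⊕1⊕0⊕1⊕0⊕0⊕0⊕1 = 0
s4 (pos 4,5,6,7,12,13,14,15): 1⊕0⊕0⊕1⊕1⊕0⊕0⊕1 = 0
s8 (pos 8,9,10,11,12,13,14,15): 0⊕0⊕0⊕0⊕1⊕0⊕0⊕1 = 0
Syndrome s8…s1 = 0000 → no error.

0000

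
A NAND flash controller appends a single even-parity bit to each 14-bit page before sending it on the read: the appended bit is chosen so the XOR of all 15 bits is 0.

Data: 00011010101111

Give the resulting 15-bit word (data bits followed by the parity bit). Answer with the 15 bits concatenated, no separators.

XOR of the 14 data bits: 0⊕0⊕0⊕1⊕1⊕0⊕1⊕0⊕1⊕0⊕1⊕1⊕1⊕1 = 0
Parity bit = 0 (so all 15 bits XOR to 0).

000110101011110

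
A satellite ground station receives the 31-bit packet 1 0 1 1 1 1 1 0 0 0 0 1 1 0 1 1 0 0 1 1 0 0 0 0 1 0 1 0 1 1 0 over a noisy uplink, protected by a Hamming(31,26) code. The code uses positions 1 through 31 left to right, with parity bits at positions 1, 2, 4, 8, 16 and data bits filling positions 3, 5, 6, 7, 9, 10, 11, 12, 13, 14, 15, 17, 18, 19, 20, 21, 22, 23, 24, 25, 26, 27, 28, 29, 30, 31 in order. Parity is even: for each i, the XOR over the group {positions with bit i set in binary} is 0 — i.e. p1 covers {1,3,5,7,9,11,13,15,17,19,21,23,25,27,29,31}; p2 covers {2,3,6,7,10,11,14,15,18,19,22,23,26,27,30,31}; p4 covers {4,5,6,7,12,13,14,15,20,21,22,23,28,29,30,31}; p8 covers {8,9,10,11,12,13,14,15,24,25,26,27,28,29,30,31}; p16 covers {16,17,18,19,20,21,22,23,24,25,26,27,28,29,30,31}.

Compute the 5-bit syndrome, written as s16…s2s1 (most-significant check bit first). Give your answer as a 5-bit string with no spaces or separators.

11010

s1 (pos 1,3,5,7,9,11,13,15,17,19,21,23,25,27,29,31): 1⊕1⊕1⊕1⊕0⊕0⊕1⊕1⊕0⊕1⊕0⊕0⊕1⊕1⊕1⊕0 = 0
s2 (pos 2,3,6,7,10,11,14,15,18,19,22,23,26,27,30,31): 0⊕1⊕1⊕1⊕0⊕0⊕0⊕1⊕0⊕1⊕0⊕0⊕0⊕1⊕1⊕0 = 1
s4 (pos 4,5,6,7,12,13,14,15,20,21,22,23,28,29,30,31): 1⊕1⊕1⊕1⊕1⊕1⊕0⊕1⊕1⊕0⊕0⊕0⊕0⊕1⊕1⊕0 = 0
s8 (pos 8,9,10,11,12,13,14,15,24,25,26,27,28,29,30,31): 0⊕0⊕0⊕0⊕1⊕1⊕0⊕1⊕0⊕1⊕0⊕1⊕0⊕1⊕1⊕0 = 1
s16 (pos 16,17,18,19,20,21,22,23,24,25,26,27,28,29,30,31): 1⊕0⊕0⊕1⊕1⊕0⊕0⊕0⊕0⊕1⊕0⊕1⊕0⊕1⊕1⊕0 = 1
Syndrome s16…s1 = 11010 → error at position 26.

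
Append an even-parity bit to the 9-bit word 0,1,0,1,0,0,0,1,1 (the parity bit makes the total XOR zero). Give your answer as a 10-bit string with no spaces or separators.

0101000110

XOR of the 9 data bits: 0⊕1⊕0⊕1⊕0⊕0⊕0⊕1⊕1 = 0
Parity bit = 0 (so all 10 bits XOR to 0).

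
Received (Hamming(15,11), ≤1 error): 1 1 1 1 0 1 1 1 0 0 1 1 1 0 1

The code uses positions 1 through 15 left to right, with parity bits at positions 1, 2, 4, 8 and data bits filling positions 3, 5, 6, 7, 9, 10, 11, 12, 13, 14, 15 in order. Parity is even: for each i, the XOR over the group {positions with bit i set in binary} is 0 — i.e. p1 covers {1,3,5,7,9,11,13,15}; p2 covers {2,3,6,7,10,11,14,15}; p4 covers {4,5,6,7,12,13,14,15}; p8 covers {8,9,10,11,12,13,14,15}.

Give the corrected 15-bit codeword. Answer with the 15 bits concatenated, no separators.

s1 (pos 1,3,5,7,9,11,13,15): 1⊕1⊕0⊕1⊕0⊕1⊕1⊕1 = 0
s2 (pos 2,3,6,7,10,11,14,15): 1⊕1⊕1⊕1⊕0⊕1⊕0⊕1 = 0
s4 (pos 4,5,6,7,12,13,14,15): 1⊕0⊕1⊕1⊕1⊕1⊕0⊕1 = 0
s8 (pos 8,9,10,11,12,13,14,15): 1⊕0⊕0⊕1⊕1⊕1⊕0⊕1 = 1
Syndrome s8…s1 = 1000 → error at position 8.
Flip position 8: 111101110011101 → 111101100011101

111101100011101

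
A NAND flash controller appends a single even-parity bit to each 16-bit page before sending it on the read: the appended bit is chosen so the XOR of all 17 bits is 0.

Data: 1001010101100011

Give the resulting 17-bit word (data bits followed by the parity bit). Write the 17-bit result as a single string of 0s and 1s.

10010101011000110

XOR of the 16 data bits: 1⊕0⊕0⊕1⊕0⊕1⊕0⊕1⊕0⊕1⊕1⊕0⊕0⊕0⊕1⊕1 = 0
Parity bit = 0 (so all 17 bits XOR to 0).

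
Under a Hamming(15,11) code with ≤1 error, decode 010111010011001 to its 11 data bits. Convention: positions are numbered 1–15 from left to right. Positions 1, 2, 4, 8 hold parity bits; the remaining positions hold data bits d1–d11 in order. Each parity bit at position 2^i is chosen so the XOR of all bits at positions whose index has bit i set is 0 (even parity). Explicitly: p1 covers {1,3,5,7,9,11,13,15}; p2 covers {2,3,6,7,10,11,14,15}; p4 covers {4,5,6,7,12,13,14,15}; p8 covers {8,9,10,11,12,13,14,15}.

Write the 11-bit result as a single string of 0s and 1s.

s1 (pos 1,3,5,7,9,11,13,15): 0⊕0⊕1⊕0⊕0⊕1⊕0⊕1 = 1
s2 (pos 2,3,6,7,10,11,14,15): 1⊕0⊕1⊕0⊕0⊕1⊕0⊕1 = 0
s4 (pos 4,5,6,7,12,13,14,15): 1⊕1⊕1⊕0⊕1⊕0⊕0⊕1 = 1
s8 (pos 8,9,10,11,12,13,14,15): 1⊕0⊕0⊕1⊕1⊕0⊕0⊕1 = 0
Syndrome s8…s1 = 0101 → error at position 5.
Flip position 5: 010111010011001 → 010101010011001
Read data bits from positions 3,5,6,7,9,10,11,12,13,14,15: 00100011001

00100011001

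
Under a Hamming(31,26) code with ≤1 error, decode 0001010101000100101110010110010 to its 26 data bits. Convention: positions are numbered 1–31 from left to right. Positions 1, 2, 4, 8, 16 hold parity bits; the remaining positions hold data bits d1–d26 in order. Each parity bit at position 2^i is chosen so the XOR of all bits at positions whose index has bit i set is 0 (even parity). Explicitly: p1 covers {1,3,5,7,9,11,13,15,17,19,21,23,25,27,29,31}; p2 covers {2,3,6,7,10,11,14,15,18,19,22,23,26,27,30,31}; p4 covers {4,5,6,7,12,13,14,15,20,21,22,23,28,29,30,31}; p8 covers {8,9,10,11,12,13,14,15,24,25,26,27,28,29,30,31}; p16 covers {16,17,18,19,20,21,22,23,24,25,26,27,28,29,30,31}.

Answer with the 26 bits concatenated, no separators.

s1 (pos 1,3,5,7,9,11,13,15,17,19,21,23,25,27,29,31): 0⊕0⊕0⊕0⊕0⊕0⊕0⊕0⊕1⊕1⊕1⊕0⊕0⊕1⊕0⊕0 = 0
s2 (pos 2,3,6,7,10,11,14,15,18,19,22,23,26,27,30,31): 0⊕0⊕1⊕0⊕1⊕0⊕1⊕0⊕0⊕1⊕0⊕0⊕1⊕1⊕1⊕0 = 1
s4 (pos 4,5,6,7,12,13,14,15,20,21,22,23,28,29,30,31): 1⊕0⊕1⊕0⊕0⊕0⊕1⊕0⊕1⊕1⊕0⊕0⊕0⊕0⊕1⊕0 = 0
s8 (pos 8,9,10,11,12,13,14,15,24,25,26,27,28,29,30,31): 1⊕0⊕1⊕0⊕0⊕0⊕1⊕0⊕1⊕0⊕1⊕1⊕0⊕0⊕1⊕0 = 1
s16 (pos 16,17,18,19,20,21,22,23,24,25,26,27,28,29,30,31): 0⊕1⊕0⊕1⊕1⊕1⊕0⊕0⊕1⊕0⊕1⊕1⊕0⊕0⊕1⊕0 = 0
Syndrome s16…s1 = 01010 → error at position 10.
Flip position 10: 0001010101000100101110010110010 → 0001010100000100101110010110010
Read data bits from positions 3,5,6,7,9,10,11,12,13,14,15,17,18,19,20,21,22,23,24,25,26,27,28,29,30,31: 00100000010101110010110010

00100000010101110010110010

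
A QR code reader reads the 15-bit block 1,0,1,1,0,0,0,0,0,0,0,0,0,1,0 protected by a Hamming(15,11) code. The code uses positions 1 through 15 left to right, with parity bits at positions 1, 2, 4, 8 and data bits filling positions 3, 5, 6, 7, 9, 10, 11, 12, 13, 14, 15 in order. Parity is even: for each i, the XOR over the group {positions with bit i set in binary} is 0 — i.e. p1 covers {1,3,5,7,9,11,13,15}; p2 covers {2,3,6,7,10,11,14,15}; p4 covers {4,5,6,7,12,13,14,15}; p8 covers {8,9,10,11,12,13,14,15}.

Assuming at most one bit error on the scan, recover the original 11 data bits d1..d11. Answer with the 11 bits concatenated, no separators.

s1 (pos 1,3,5,7,9,11,13,15): 1⊕1⊕0⊕0⊕0⊕0⊕0⊕0 = 0
s2 (pos 2,3,6,7,10,11,14,15): 0⊕1⊕0⊕0⊕0⊕0⊕1⊕0 = 0
s4 (pos 4,5,6,7,12,13,14,15): 1⊕0⊕0⊕0⊕0⊕0⊕1⊕0 = 0
s8 (pos 8,9,10,11,12,13,14,15): 0⊕0⊕0⊕0⊕0⊕0⊕1⊕0 = 1
Syndrome s8…s1 = 1000 → error at position 8.
Flip position 8: 101100000000010 → 101100010000010
Read data bits from positions 3,5,6,7,9,10,11,12,13,14,15: 10000000010

10000000010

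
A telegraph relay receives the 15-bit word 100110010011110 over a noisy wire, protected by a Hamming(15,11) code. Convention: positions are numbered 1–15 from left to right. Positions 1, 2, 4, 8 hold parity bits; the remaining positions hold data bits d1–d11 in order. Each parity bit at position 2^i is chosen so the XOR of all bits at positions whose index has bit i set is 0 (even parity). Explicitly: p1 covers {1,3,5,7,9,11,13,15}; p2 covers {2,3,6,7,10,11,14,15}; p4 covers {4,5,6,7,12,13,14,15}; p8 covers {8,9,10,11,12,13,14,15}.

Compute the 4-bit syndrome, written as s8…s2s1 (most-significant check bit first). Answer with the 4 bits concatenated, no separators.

s1 (pos 1,3,5,7,9,11,13,15): 1⊕0⊕1⊕0⊕0⊕1⊕1⊕0 = 0
s2 (pos 2,3,6,7,10,11,14,15): 0⊕0⊕0⊕0⊕0⊕1⊕1⊕0 = 0
s4 (pos 4,5,6,7,12,13,14,15): 1⊕1⊕0⊕0⊕1⊕1⊕1⊕0 = 1
s8 (pos 8,9,10,11,12,13,14,15): 1⊕0⊕0⊕1⊕1⊕1⊕1⊕0 = 1
Syndrome s8…s1 = 1100 → error at position 12.

1100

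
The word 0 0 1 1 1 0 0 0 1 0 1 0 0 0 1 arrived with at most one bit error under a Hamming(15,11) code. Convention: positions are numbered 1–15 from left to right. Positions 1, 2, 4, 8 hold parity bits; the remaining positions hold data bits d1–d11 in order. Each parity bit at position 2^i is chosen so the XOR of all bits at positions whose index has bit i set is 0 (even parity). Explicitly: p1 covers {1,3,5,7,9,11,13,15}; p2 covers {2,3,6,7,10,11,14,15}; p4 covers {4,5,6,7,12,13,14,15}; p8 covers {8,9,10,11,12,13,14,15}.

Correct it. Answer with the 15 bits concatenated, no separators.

s1 (pos 1,3,5,7,9,11,13,15): 0⊕1⊕1⊕0⊕1⊕1⊕0⊕1 = 1
s2 (pos 2,3,6,7,10,11,14,15): 0⊕1⊕0⊕0⊕0⊕1⊕0⊕1 = 1
s4 (pos 4,5,6,7,12,13,14,15): 1⊕1⊕0⊕0⊕0⊕0⊕0⊕1 = 1
s8 (pos 8,9,10,11,12,13,14,15): 0⊕1⊕0⊕1⊕0⊕0⊕0⊕1 = 1
Syndrome s8…s1 = 1111 → error at position 15.
Flip position 15: 001110001010001 → 001110001010000

001110001010000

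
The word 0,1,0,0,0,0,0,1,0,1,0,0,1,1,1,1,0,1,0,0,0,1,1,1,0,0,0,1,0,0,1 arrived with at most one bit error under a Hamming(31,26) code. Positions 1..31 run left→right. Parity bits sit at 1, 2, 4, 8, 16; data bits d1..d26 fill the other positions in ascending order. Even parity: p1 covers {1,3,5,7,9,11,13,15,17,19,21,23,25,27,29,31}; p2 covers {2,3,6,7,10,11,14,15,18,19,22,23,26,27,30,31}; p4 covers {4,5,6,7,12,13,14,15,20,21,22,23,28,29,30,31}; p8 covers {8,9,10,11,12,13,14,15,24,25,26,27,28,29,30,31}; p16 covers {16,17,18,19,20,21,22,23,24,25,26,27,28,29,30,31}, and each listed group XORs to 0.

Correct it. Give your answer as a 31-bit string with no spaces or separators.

0100000101001111010101110001001

s1 (pos 1,3,5,7,9,11,13,15,17,19,21,23,25,27,29,31): 0⊕0⊕0⊕0⊕0⊕0⊕1⊕1⊕0⊕0⊕0⊕1⊕0⊕0⊕0⊕1 = 0
s2 (pos 2,3,6,7,10,11,14,15,18,19,22,23,26,27,30,31): 1⊕0⊕0⊕0⊕1⊕0⊕1⊕1⊕1⊕0⊕1⊕1⊕0⊕0⊕0⊕1 = 0
s4 (pos 4,5,6,7,12,13,14,15,20,21,22,23,28,29,30,31): 0⊕0⊕0⊕0⊕0⊕1⊕1⊕1⊕0⊕0⊕1⊕1⊕1⊕0⊕0⊕1 = 1
s8 (pos 8,9,10,11,12,13,14,15,24,25,26,27,28,29,30,31): 1⊕0⊕1⊕0⊕0⊕1⊕1⊕1⊕1⊕0⊕0⊕0⊕1⊕0⊕0⊕1 = 0
s16 (pos 16,17,18,19,20,21,22,23,24,25,26,27,28,29,30,31): 1⊕0⊕1⊕0⊕0⊕0⊕1⊕1⊕1⊕0⊕0⊕0⊕1⊕0⊕0⊕1 = 1
Syndrome s16…s1 = 10100 → error at position 20.
Flip position 20: 0100000101001111010001110001001 → 0100000101001111010101110001001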